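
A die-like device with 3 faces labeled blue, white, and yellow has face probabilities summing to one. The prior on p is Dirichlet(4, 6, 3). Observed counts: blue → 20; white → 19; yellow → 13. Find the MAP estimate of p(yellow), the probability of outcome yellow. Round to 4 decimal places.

MAP estimate of p(yellow) = 0.2419

The posterior is Dirichlet(αᵢ + nᵢ) = Dirichlet(24, 25, 16).
For a Dirichlet(a₁,…,a_K) with all aᵢ > 1, the mode has j-th component (aⱼ − 1)/(Σaᵢ − K).
Here Σaᵢ = 65 and K = 3, so p(yellow) = (16 − 1)/(65 − 3) = 15/62 ≈ 0.2419.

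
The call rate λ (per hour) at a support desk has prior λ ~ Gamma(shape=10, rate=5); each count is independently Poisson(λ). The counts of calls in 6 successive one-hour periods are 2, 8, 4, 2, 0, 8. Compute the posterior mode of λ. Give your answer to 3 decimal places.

λ̂_MAP = 3.000

Σxᵢ = 2+8+4+2+0+8 = 24, with n = 6.
Posterior ∝ λ^9e^(−5λ) · λ^24e^(−6λ) = λ^33e^(−11λ), i.e. Gamma(shape=34, rate=11).
The mode of a Gamma(a, b) with a ≥ 1 (shape–rate) is (a−1)/b = 33/11 ≈ 3.000.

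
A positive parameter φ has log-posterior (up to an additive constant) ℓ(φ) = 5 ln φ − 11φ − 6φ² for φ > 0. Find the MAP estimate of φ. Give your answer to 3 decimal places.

φ̂_MAP = 0.333

ℓ'(φ) = 5/φ − 11 − 12φ. Setting this to zero and multiplying by φ: 12φ² + 11φ − 5 = 0.
φ = (−11 + √(11² + 4·12·5)) / (2·12) = (−11 + √361) / 24 = (−11 + 19)/24 = 1/3.
ℓ''(φ) = −5/φ² − 12 < 0, confirming a maximum.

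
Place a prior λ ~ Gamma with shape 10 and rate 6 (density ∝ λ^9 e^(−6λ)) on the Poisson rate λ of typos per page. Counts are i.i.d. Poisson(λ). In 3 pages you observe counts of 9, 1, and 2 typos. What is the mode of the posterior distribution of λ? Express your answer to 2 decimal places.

Σxᵢ = 9+1+2 = 12, with n = 3.
Posterior ∝ λ^9e^(−6λ) · λ^12e^(−3λ) = λ^21e^(−9λ), i.e. Gamma(shape=22, rate=9).
The mode of a Gamma(a, b) with a ≥ 1 (shape–rate) is (a−1)/b = 21/9 ≈ 2.33.

λ̂_MAP = 2.33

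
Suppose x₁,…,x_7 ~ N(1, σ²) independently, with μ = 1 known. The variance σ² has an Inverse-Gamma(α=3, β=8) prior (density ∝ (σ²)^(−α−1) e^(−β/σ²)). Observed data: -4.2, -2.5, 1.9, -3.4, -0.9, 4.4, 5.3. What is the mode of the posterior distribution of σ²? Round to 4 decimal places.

Sum of squared deviations about the known mean: SS = (-4.2−1)² + (-2.5−1)² + (1.9−1)² + (-3.4−1)² + (-0.9−1)² + (4.4−1)² + (5.3−1)² = 93.12.
The Normal likelihood contributes (σ²)^(−n/2) exp(−SS/(2σ²)), so the posterior is Inverse-Gamma(α + n/2, β + SS/2) = Inverse-Gamma(6.5, 54.56).
The mode of Inverse-Gamma(a, b) is b/(a+1) = 54.56/7.5 ≈ 7.2747.

σ̂²_MAP = 7.2747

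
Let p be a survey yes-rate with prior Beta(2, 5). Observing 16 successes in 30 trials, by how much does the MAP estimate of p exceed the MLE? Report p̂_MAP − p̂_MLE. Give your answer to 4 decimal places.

MAP − MLE = -0.0476

Posterior is Beta(18, 19); MAP = (18−1)/(37−2) = 17/35 ≈ 0.48571.
MLE ignores the prior: p̂_MLE = k/n = 16/30 ≈ 0.53333.
Difference = 17/35 − 16/30 = -1/21 ≈ -0.0476.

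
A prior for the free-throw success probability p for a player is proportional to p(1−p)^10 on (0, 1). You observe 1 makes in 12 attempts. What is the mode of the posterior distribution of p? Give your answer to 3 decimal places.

p̂_MAP = 0.087

The prior density ∝ p(1−p)^10 is the kernel of Beta(2, 11).
Data: 1 success in 12 trials. The binomial likelihood contributes p(1−p)^11, so the posterior is Beta(2+1, 11+11) = Beta(3, 22).
For Beta(a, b) with a, b > 1 the mode is (a−1)/(a+b−2) = 2/23 ≈ 0.087.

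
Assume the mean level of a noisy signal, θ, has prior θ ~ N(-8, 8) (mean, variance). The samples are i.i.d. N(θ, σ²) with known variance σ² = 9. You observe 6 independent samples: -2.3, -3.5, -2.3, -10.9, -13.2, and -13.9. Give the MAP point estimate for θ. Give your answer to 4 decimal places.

θ̂_MAP = -7.7333

n = 6; x̄ = ((-2.3) + (-3.5) + (-2.3) + (-10.9) + (-13.2) + (-13.9))/6 = -46.1/6 = -461/60 ≈ -7.6833.
For a Normal prior and Normal likelihood with known variance, the posterior is Normal; its mode equals its mean, the precision-weighted average.
Prior precision 1/σ₀² = 1/8 = 0.125; data precision n/σ² = 6/9 = 2/3.
θ̂ = (0.125·(-8) + (2/3)·(-461/60)) / (0.125 + 2/3) = (-551/90)/(19/24) = -116/15 ≈ -7.7333.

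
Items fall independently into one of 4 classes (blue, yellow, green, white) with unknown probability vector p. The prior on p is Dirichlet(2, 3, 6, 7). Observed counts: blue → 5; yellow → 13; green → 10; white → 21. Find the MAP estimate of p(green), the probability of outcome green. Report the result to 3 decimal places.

The posterior is Dirichlet(αᵢ + nᵢ) = Dirichlet(7, 16, 16, 28).
For a Dirichlet(a₁,…,a_K) with all aᵢ > 1, the mode has j-th component (aⱼ − 1)/(Σaᵢ − K).
Here Σaᵢ = 67 and K = 4, so p(green) = (16 − 1)/(67 − 4) = 15/63 ≈ 0.238.

MAP estimate of p(green) = 0.238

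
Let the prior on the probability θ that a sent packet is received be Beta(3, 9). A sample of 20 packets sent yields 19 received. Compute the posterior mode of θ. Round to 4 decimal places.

Prior: Beta(3, 9).
Data: 19 successes in 20 trials. The binomial likelihood contributes θ^19(1−θ)^1, so the posterior is Beta(3+19, 9+1) = Beta(22, 10).
For Beta(a, b) with a, b > 1 the mode is (a−1)/(a+b−2) = 21/30 ≈ 0.7000.

θ̂_MAP = 0.7000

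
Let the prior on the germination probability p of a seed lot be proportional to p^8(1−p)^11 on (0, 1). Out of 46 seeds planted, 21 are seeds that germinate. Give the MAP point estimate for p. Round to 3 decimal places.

The prior density ∝ p^8(1−p)^11 is the kernel of Beta(9, 12).
Data: 21 successes in 46 trials. The binomial likelihood contributes p^21(1−p)^25, so the posterior is Beta(9+21, 12+25) = Beta(30, 37).
For Beta(a, b) with a, b > 1 the mode is (a−1)/(a+b−2) = 29/65 ≈ 0.446.

p̂_MAP = 0.446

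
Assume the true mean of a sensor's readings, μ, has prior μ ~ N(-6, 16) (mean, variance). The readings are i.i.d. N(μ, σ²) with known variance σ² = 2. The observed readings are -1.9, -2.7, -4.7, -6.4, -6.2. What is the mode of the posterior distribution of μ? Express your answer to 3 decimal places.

μ̂_MAP = -4.420

n = 5; x̄ = ((-1.9) + (-2.7) + (-4.7) + (-6.4) + (-6.2))/5 = -21.9/5 = -4.38.
For a Normal prior and Normal likelihood with known variance, the posterior is Normal; its mode equals its mean, the precision-weighted average.
Prior precision 1/σ₀² = 1/16 = 0.0625; data precision n/σ² = 5/2 = 2.5.
μ̂ = (0.0625·(-6) + 2.5·(-4.38)) / (0.0625 + 2.5) = (-11.325)/2.5625 = -906/205 ≈ -4.420.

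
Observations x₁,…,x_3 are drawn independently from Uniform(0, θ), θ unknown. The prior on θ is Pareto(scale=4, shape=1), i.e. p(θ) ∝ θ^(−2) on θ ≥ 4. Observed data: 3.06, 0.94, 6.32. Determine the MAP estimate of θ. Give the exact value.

θ̂_MAP = 6.32

The Uniform(0, θ) likelihood is θ^(−n) for θ ≥ max(xᵢ), zero otherwise. Here max(xᵢ) = 6.32.
Posterior ∝ θ^(−2) · θ^(−3) = θ^(−5) on θ ≥ max(4, 6.32) = 6.32.
This density is strictly decreasing in θ, so the posterior mode lies at the lower boundary of the support.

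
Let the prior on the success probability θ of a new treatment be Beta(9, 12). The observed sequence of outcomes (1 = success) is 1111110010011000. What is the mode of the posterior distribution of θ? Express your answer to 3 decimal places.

θ̂_MAP = 0.486

Prior: Beta(9, 12).
Data: 9 successes in 16 trials (from the sequence). The binomial likelihood contributes θ^9(1−θ)^7, so the posterior is Beta(9+9, 12+7) = Beta(18, 19).
For Beta(a, b) with a, b > 1 the mode is (a−1)/(a+b−2) = 17/35 ≈ 0.486.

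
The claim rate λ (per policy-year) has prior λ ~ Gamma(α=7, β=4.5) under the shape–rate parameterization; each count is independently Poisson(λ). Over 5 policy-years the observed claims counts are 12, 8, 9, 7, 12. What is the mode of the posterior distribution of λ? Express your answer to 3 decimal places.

Σxᵢ = 12+8+9+7+12 = 48, with n = 5.
Posterior ∝ λ^6e^(−4.5λ) · λ^48e^(−5λ) = λ^54e^(−9.5λ), i.e. Gamma(shape=55, rate=9.5).
The mode of a Gamma(a, b) with a ≥ 1 (shape–rate) is (a−1)/b = 54/9.5 ≈ 5.684.

λ̂_MAP = 5.684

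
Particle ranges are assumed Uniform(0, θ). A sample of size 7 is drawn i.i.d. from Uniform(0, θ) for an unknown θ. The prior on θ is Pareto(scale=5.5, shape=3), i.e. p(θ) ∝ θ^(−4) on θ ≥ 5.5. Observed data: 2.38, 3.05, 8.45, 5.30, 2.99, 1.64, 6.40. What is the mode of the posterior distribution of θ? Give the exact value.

θ̂_MAP = 8.45

The Uniform(0, θ) likelihood is θ^(−n) for θ ≥ max(xᵢ), zero otherwise. Here max(xᵢ) = 8.45.
Posterior ∝ θ^(−4) · θ^(−7) = θ^(−11) on θ ≥ max(5.5, 8.45) = 8.45.
This density is strictly decreasing in θ, so the posterior mode lies at the lower boundary of the support.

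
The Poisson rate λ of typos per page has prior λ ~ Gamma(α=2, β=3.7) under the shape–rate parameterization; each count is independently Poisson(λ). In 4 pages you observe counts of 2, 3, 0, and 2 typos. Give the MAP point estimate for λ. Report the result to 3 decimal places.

λ̂_MAP = 1.039

Σxᵢ = 2+3+0+2 = 7, with n = 4.
Posterior ∝ λe^(−3.7λ) · λ^7e^(−4λ) = λ^8e^(−7.7λ), i.e. Gamma(shape=9, rate=7.7).
The mode of a Gamma(a, b) with a ≥ 1 (shape–rate) is (a−1)/b = 8/7.7 ≈ 1.039.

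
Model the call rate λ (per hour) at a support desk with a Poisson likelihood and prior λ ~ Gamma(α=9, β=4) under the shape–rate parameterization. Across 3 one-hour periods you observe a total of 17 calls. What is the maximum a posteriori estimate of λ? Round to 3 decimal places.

λ̂_MAP = 3.571

Σxᵢ = 17, n = 3.
Posterior ∝ λ^8e^(−4λ) · λ^17e^(−3λ) = λ^25e^(−7λ), i.e. Gamma(shape=26, rate=7).
The mode of a Gamma(a, b) with a ≥ 1 (shape–rate) is (a−1)/b = 25/7 ≈ 3.571.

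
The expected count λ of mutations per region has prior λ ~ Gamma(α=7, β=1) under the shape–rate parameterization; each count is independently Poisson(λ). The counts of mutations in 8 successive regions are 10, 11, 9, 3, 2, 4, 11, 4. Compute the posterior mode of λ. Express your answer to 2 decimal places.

Σxᵢ = 10+11+9+3+2+4+11+4 = 54, with n = 8.
Posterior ∝ λ^6e^(−1λ) · λ^54e^(−8λ) = λ^60e^(−9λ), i.e. Gamma(shape=61, rate=9).
The mode of a Gamma(a, b) with a ≥ 1 (shape–rate) is (a−1)/b = 60/9 ≈ 6.67.

λ̂_MAP = 6.67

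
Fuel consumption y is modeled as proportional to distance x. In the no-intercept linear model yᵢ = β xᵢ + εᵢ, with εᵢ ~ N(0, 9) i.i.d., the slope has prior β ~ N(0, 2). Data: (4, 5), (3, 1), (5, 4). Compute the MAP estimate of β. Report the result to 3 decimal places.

log p(β | y) = −Σ(yᵢ − βxᵢ)²/(2·9) − β²/(2·2) + const.
Setting the derivative to zero: Σxᵢ(yᵢ − βxᵢ)/9 − β/2 = 0, so β = Σxᵢyᵢ / (Σxᵢ² + σ²/τ²).
Σxᵢyᵢ = 4·5 + 3·1 + 5·4 = 43; Σxᵢ² = 50; σ²/τ² = 4.5.
β̂_MAP = 43 / (50 + 4.5) = 43/54.5 ≈ 0.789.

β̂_MAP = 0.789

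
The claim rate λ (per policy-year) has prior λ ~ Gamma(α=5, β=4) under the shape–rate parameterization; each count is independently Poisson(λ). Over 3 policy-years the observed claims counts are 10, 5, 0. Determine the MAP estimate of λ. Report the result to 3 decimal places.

λ̂_MAP = 2.714

Σxᵢ = 10+5+0 = 15, with n = 3.
Posterior ∝ λ^4e^(−4λ) · λ^15e^(−3λ) = λ^19e^(−7λ), i.e. Gamma(shape=20, rate=7).
The mode of a Gamma(a, b) with a ≥ 1 (shape–rate) is (a−1)/b = 19/7 ≈ 2.714.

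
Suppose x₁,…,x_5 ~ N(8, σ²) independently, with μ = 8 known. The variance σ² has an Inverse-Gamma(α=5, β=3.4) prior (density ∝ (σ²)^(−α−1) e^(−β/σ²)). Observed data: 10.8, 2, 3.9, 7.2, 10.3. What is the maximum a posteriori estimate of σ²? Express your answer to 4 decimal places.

Sum of squared deviations about the known mean: SS = (10.8−8)² + (2−8)² + (3.9−8)² + (7.2−8)² + (10.3−8)² = 66.58.
The Normal likelihood contributes (σ²)^(−n/2) exp(−SS/(2σ²)), so the posterior is Inverse-Gamma(α + n/2, β + SS/2) = Inverse-Gamma(7.5, 36.69).
The mode of Inverse-Gamma(a, b) is b/(a+1) = 36.69/8.5 ≈ 4.3165.

σ̂²_MAP = 4.3165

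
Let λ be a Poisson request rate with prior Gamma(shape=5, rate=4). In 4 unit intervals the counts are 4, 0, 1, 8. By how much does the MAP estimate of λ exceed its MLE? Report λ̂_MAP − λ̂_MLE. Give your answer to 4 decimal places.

Σxᵢ = 13. Posterior is Gamma(18, 8); MAP = (18−1)/8 = 17/8 ≈ 2.12500.
MLE = x̄ = 13/4 ≈ 3.25000.
Difference = 17/8 − 13/4 = -9/8 ≈ -1.1250.

MAP − MLE = -1.1250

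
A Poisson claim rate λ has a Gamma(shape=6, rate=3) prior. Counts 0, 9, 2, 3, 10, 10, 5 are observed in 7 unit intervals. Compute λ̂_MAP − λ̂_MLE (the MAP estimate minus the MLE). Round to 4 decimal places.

MAP − MLE = -1.1714

Σxᵢ = 39. Posterior is Gamma(45, 10); MAP = (45−1)/10 = 44/10 ≈ 4.40000.
MLE = x̄ = 39/7 ≈ 5.57143.
Difference = 44/10 − 39/7 = -41/35 ≈ -1.1714.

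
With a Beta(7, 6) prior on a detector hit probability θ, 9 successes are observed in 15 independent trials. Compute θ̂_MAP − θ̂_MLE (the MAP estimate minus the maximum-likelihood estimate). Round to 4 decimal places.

Posterior is Beta(16, 12); MAP = (16−1)/(28−2) = 15/26 ≈ 0.57692.
MLE ignores the prior: θ̂_MLE = k/n = 9/15 ≈ 0.60000.
Difference = 15/26 − 9/15 = -3/130 ≈ -0.0231.

MAP − MLE = -0.0231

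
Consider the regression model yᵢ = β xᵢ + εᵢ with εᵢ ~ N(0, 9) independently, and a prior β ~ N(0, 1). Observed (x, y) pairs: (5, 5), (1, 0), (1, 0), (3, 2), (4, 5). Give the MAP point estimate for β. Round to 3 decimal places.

β̂_MAP = 0.836

log p(β | y) = −Σ(yᵢ − βxᵢ)²/(2·9) − β²/(2·1) + const.
Setting the derivative to zero: Σxᵢ(yᵢ − βxᵢ)/9 − β/1 = 0, so β = Σxᵢyᵢ / (Σxᵢ² + σ²/τ²).
Σxᵢyᵢ = 5·5 + 1·0 + 1·0 + 3·2 + 4·5 = 51; Σxᵢ² = 52; σ²/τ² = 9.
β̂_MAP = 51 / (52 + 9) = 51/61 ≈ 0.836.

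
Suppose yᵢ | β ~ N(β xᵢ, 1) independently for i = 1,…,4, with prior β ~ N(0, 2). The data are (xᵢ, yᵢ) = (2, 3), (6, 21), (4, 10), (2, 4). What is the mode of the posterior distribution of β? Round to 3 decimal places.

β̂_MAP = 2.975

log p(β | y) = −Σ(yᵢ − βxᵢ)²/(2·1) − β²/(2·2) + const.
Setting the derivative to zero: Σxᵢ(yᵢ − βxᵢ)/1 − β/2 = 0, so β = Σxᵢyᵢ / (Σxᵢ² + σ²/τ²).
Σxᵢyᵢ = 2·3 + 6·21 + 4·10 + 2·4 = 180; Σxᵢ² = 60; σ²/τ² = 0.5.
β̂_MAP = 180 / (60 + 0.5) = 180/60.5 ≈ 2.975.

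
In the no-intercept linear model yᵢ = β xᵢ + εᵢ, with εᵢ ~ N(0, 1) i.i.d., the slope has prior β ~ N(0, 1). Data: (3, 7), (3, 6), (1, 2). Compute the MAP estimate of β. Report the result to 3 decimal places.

log p(β | y) = −Σ(yᵢ − βxᵢ)²/(2·1) − β²/(2·1) + const.
Setting the derivative to zero: Σxᵢ(yᵢ − βxᵢ)/1 − β/1 = 0, so β = Σxᵢyᵢ / (Σxᵢ² + σ²/τ²).
Σxᵢyᵢ = 3·7 + 3·6 + 1·2 = 41; Σxᵢ² = 19; σ²/τ² = 1.
β̂_MAP = 41 / (19 + 1) = 41/20 ≈ 2.050.

β̂_MAP = 2.050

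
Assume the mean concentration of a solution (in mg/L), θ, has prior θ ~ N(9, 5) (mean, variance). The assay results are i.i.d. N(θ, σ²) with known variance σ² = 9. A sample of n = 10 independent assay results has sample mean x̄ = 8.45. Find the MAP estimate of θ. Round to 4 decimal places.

θ̂_MAP = 8.5339

n = 10, x̄ = 8.45.
For a Normal prior and Normal likelihood with known variance, the posterior is Normal; its mode equals its mean, the precision-weighted average.
Prior precision 1/σ₀² = 1/5 = 0.2; data precision n/σ² = 10/9.
θ̂ = (0.2·9 + (10/9)·8.45) / (0.2 + 10/9) = (1007/90)/(59/45) = 1007/118 ≈ 8.5339.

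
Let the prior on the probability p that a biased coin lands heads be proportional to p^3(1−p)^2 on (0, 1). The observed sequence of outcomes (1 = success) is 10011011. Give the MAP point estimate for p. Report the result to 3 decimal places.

p̂_MAP = 0.615

The prior density ∝ p^3(1−p)^2 is the kernel of Beta(4, 3).
Data: 5 successes in 8 trials (from the sequence). The binomial likelihood contributes p^5(1−p)^3, so the posterior is Beta(4+5, 3+3) = Beta(9, 6).
For Beta(a, b) with a, b > 1 the mode is (a−1)/(a+b−2) = 8/13 ≈ 0.615.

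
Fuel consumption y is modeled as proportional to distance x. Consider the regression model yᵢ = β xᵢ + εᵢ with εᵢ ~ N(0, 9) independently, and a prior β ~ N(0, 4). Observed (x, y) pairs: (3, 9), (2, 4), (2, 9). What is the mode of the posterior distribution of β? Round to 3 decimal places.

log p(β | y) = −Σ(yᵢ − βxᵢ)²/(2·9) − β²/(2·4) + const.
Setting the derivative to zero: Σxᵢ(yᵢ − βxᵢ)/9 − β/4 = 0, so β = Σxᵢyᵢ / (Σxᵢ² + σ²/τ²).
Σxᵢyᵢ = 3·9 + 2·4 + 2·9 = 53; Σxᵢ² = 17; σ²/τ² = 2.25.
β̂_MAP = 53 / (17 + 2.25) = 53/19.25 ≈ 2.753.

β̂_MAP = 2.753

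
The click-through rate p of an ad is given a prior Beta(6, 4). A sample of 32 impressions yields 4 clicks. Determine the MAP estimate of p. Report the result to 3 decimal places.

Prior: Beta(6, 4).
Data: 4 successes in 32 trials. The binomial likelihood contributes p^4(1−p)^28, so the posterior is Beta(6+4, 4+28) = Beta(10, 32).
For Beta(a, b) with a, b > 1 the mode is (a−1)/(a+b−2) = 9/40 ≈ 0.225.

p̂_MAP = 0.225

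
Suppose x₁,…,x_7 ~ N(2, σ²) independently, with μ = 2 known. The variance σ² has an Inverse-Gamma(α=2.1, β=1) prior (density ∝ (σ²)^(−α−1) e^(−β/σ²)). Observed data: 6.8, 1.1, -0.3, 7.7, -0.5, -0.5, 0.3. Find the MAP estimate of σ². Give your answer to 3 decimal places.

Sum of squared deviations about the known mean: SS = (6.8−2)² + (1.1−2)² + (-0.3−2)² + (7.7−2)² + (-0.5−2)² + (-0.5−2)² + (0.3−2)² = 77.02.
The Normal likelihood contributes (σ²)^(−n/2) exp(−SS/(2σ²)), so the posterior is Inverse-Gamma(α + n/2, β + SS/2) = Inverse-Gamma(5.6, 39.51).
The mode of Inverse-Gamma(a, b) is b/(a+1) = 39.51/6.6 ≈ 5.986.

σ̂²_MAP = 5.986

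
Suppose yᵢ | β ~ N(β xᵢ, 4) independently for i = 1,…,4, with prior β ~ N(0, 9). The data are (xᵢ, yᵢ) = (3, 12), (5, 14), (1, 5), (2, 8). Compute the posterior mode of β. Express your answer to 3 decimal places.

log p(β | y) = −Σ(yᵢ − βxᵢ)²/(2·4) − β²/(2·9) + const.
Setting the derivative to zero: Σxᵢ(yᵢ − βxᵢ)/4 − β/9 = 0, so β = Σxᵢyᵢ / (Σxᵢ² + σ²/τ²).
Σxᵢyᵢ = 3·12 + 5·14 + 1·5 + 2·8 = 127; Σxᵢ² = 39; σ²/τ² = 4/9.
β̂_MAP = 127 / (39 + 4/9) = 127/(355/9) = 1143/355 ≈ 3.220.

β̂_MAP = 3.220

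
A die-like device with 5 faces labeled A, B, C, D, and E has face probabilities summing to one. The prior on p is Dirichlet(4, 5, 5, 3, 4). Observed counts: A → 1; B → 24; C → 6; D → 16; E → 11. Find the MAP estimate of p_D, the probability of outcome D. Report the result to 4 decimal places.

The posterior is Dirichlet(αᵢ + nᵢ) = Dirichlet(5, 29, 11, 19, 15).
For a Dirichlet(a₁,…,a_K) with all aᵢ > 1, the mode has j-th component (aⱼ − 1)/(Σaᵢ − K).
Here Σaᵢ = 79 and K = 5, so p_D = (19 − 1)/(79 − 5) = 18/74 ≈ 0.2432.

MAP estimate of p_D = 0.2432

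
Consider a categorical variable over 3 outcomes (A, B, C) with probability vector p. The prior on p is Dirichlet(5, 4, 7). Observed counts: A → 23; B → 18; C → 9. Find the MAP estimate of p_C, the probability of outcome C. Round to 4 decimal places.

The posterior is Dirichlet(αᵢ + nᵢ) = Dirichlet(28, 22, 16).
For a Dirichlet(a₁,…,a_K) with all aᵢ > 1, the mode has j-th component (aⱼ − 1)/(Σaᵢ − K).
Here Σaᵢ = 66 and K = 3, so p_C = (16 − 1)/(66 − 3) = 15/63 ≈ 0.2381.

MAP estimate of p_C = 0.2381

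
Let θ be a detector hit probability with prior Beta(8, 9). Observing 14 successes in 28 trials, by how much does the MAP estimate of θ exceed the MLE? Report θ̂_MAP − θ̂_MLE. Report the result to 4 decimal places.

Posterior is Beta(22, 23); MAP = (22−1)/(45−2) = 21/43 ≈ 0.48837.
MLE ignores the prior: θ̂_MLE = k/n = 14/28 ≈ 0.50000.
Difference = 21/43 − 14/28 = -1/86 ≈ -0.0116.

MAP − MLE = -0.0116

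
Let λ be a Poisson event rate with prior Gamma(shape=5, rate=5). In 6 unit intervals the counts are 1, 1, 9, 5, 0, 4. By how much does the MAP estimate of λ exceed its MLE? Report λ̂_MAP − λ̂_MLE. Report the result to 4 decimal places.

MAP − MLE = -1.1515

Σxᵢ = 20. Posterior is Gamma(25, 11); MAP = (25−1)/11 = 24/11 ≈ 2.18182.
MLE = x̄ = 20/6 ≈ 3.33333.
Difference = 24/11 − 20/6 = -38/33 ≈ -1.1515.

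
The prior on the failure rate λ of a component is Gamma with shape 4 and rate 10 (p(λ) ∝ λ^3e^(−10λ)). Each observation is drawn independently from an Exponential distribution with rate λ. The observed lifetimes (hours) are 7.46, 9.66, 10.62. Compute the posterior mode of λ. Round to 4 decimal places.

λ̂_MAP = 0.1590

The Exponential(rate=λ) likelihood is ∝ λ^n e^(−λΣtᵢ). Here n = 3 and Σtᵢ = 7.46 + 9.66 + 10.62 = 27.74.
Posterior ∝ λ^3e^(−10λ) · λ^3e^(−27.74λ) = λ^6e^(−37.74λ), i.e. Gamma(7, 37.74).
Mode = (a−1)/b = 6/37.74 ≈ 0.1590.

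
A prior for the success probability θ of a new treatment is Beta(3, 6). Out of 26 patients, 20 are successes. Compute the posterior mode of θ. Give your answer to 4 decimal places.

θ̂_MAP = 0.6667

Prior: Beta(3, 6).
Data: 20 successes in 26 trials. The binomial likelihood contributes θ^20(1−θ)^6, so the posterior is Beta(3+20, 6+6) = Beta(23, 12).
For Beta(a, b) with a, b > 1 the mode is (a−1)/(a+b−2) = 22/33 ≈ 0.6667.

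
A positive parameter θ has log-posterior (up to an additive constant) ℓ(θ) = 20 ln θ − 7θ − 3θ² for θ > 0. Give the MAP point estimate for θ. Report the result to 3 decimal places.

ℓ'(θ) = 20/θ − 7 − 6θ. Setting this to zero and multiplying by θ: 6θ² + 7θ − 20 = 0.
θ = (−7 + √(7² + 4·6·20)) / (2·6) = (−7 + √529) / 12 = (−7 + 23)/12 = 4/3.
ℓ''(θ) = −20/θ² − 6 < 0, confirming a maximum.

θ̂_MAP = 1.333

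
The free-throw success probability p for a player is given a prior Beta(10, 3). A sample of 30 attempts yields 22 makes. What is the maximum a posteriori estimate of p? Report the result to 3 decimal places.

Prior: Beta(10, 3).
Data: 22 successes in 30 trials. The binomial likelihood contributes p^22(1−p)^8, so the posterior is Beta(10+22, 3+8) = Beta(32, 11).
For Beta(a, b) with a, b > 1 the mode is (a−1)/(a+b−2) = 31/41 ≈ 0.756.

p̂_MAP = 0.756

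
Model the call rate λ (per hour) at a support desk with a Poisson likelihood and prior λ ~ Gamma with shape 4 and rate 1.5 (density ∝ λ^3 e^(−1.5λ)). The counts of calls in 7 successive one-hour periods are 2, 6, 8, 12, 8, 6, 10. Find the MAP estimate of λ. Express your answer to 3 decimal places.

λ̂_MAP = 6.471

Σxᵢ = 2+6+8+12+8+6+10 = 52, with n = 7.
Posterior ∝ λ^3e^(−1.5λ) · λ^52e^(−7λ) = λ^55e^(−8.5λ), i.e. Gamma(shape=56, rate=8.5).
The mode of a Gamma(a, b) with a ≥ 1 (shape–rate) is (a−1)/b = 55/8.5 ≈ 6.471.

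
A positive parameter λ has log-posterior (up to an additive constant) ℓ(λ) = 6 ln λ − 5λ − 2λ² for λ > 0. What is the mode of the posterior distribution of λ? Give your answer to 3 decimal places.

ℓ'(λ) = 6/λ − 5 − 4λ. Setting this to zero and multiplying by λ: 4λ² + 5λ − 6 = 0.
λ = (−5 + √(5² + 4·4·6)) / (2·4) = (−5 + √121) / 8 = (−5 + 11)/8 = 3/4.
ℓ''(λ) = −6/λ² − 4 < 0, confirming a maximum.

λ̂_MAP = 0.750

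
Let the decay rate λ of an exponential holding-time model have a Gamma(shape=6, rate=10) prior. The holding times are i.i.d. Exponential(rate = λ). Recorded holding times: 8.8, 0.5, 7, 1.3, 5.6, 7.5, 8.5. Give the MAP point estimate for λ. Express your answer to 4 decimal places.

The Exponential(rate=λ) likelihood is ∝ λ^n e^(−λΣtᵢ). Here n = 7 and Σtᵢ = 8.8 + 0.5 + 7 + 1.3 + 5.6 + 7.5 + 8.5 = 39.2.
Posterior ∝ λ^5e^(−10λ) · λ^7e^(−39.2λ) = λ^12e^(−49.2λ), i.e. Gamma(13, 49.2).
Mode = (a−1)/b = 12/49.2 ≈ 0.2439.

λ̂_MAP = 0.2439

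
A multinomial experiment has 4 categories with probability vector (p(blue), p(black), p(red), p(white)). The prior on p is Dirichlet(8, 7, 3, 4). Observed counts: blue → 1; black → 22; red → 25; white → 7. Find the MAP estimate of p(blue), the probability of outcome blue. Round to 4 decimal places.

MAP estimate of p(blue) = 0.1096

The posterior is Dirichlet(αᵢ + nᵢ) = Dirichlet(9, 29, 28, 11).
For a Dirichlet(a₁,…,a_K) with all aᵢ > 1, the mode has j-th component (aⱼ − 1)/(Σaᵢ − K).
Here Σaᵢ = 77 and K = 4, so p(blue) = (9 − 1)/(77 − 4) = 8/73 ≈ 0.1096.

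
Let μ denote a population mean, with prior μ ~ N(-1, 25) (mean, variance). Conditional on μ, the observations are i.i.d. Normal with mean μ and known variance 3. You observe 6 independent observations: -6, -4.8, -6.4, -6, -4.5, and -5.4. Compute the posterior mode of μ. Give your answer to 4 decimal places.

μ̂_MAP = -5.4281

n = 6; x̄ = ((-6) + (-4.8) + (-6.4) + (-6) + (-4.5) + (-5.4))/6 = -33.1/6 = -331/60 ≈ -5.5167.
For a Normal prior and Normal likelihood with known variance, the posterior is Normal; its mode equals its mean, the precision-weighted average.
Prior precision 1/σ₀² = 1/25 = 0.04; data precision n/σ² = 6/3 = 2.
μ̂ = (0.04·(-1) + 2·(-331/60)) / (0.04 + 2) = (-1661/150)/2.04 = -1661/306 ≈ -5.4281.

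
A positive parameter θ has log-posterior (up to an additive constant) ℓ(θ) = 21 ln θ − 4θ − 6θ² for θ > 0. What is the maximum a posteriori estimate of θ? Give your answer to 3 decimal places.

θ̂_MAP = 1.167

ℓ'(θ) = 21/θ − 4 − 12θ. Setting this to zero and multiplying by θ: 12θ² + 4θ − 21 = 0.
θ = (−4 + √(4² + 4·12·21)) / (2·12) = (−4 + √1024) / 24 = (−4 + 32)/24 = 7/6.
ℓ''(θ) = −21/θ² − 12 < 0, confirming a maximum.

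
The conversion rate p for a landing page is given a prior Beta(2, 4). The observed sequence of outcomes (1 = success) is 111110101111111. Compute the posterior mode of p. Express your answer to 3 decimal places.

p̂_MAP = 0.737

Prior: Beta(2, 4).
Data: 13 successes in 15 trials (from the sequence). The binomial likelihood contributes p^13(1−p)^2, so the posterior is Beta(2+13, 4+2) = Beta(15, 6).
For Beta(a, b) with a, b > 1 the mode is (a−1)/(a+b−2) = 14/19 ≈ 0.737.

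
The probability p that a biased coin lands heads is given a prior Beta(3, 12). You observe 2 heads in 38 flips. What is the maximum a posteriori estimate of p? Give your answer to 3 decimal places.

Prior: Beta(3, 12).
Data: 2 successes in 38 trials. The binomial likelihood contributes p^2(1−p)^36, so the posterior is Beta(3+2, 12+36) = Beta(5, 48).
For Beta(a, b) with a, b > 1 the mode is (a−1)/(a+b−2) = 4/51 ≈ 0.078.

p̂_MAP = 0.078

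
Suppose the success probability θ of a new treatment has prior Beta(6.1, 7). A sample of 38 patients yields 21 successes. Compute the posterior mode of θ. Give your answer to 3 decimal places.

Prior: Beta(6.1, 7).
Data: 21 successes in 38 trials. The binomial likelihood contributes θ^21(1−θ)^17, so the posterior is Beta(6.1+21, 7+17) = Beta(27.1, 24).
For Beta(a, b) with a, b > 1 the mode is (a−1)/(a+b−2) = 26.1/49.1 ≈ 0.532.

θ̂_MAP = 0.532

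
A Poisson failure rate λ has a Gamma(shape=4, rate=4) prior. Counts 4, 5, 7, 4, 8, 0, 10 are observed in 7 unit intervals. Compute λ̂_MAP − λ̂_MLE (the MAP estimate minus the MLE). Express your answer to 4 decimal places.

Σxᵢ = 38. Posterior is Gamma(42, 11); MAP = (42−1)/11 = 41/11 ≈ 3.72727.
MLE = x̄ = 38/7 ≈ 5.42857.
Difference = 41/11 − 38/7 = -131/77 ≈ -1.7013.

MAP − MLE = -1.7013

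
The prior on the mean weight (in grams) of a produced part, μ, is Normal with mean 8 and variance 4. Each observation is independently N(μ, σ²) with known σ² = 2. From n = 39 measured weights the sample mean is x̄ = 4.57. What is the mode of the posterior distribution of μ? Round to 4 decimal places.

n = 39, x̄ = 4.57.
For a Normal prior and Normal likelihood with known variance, the posterior is Normal; its mode equals its mean, the precision-weighted average.
Prior precision 1/σ₀² = 1/4 = 0.25; data precision n/σ² = 39/2 = 19.5.
μ̂ = (0.25·8 + 19.5·4.57) / (0.25 + 19.5) = 91.115/19.75 = 18223/3950 ≈ 4.6134.

μ̂_MAP = 4.6134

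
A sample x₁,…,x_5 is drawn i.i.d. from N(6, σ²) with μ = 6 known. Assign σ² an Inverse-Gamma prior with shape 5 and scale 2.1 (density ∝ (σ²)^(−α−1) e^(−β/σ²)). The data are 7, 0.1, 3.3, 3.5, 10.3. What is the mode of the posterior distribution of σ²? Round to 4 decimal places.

σ̂²_MAP = 4.2376

Sum of squared deviations about the known mean: SS = (7−6)² + (0.1−6)² + (3.3−6)² + (3.5−6)² + (10.3−6)² = 67.84.
The Normal likelihood contributes (σ²)^(−n/2) exp(−SS/(2σ²)), so the posterior is Inverse-Gamma(α + n/2, β + SS/2) = Inverse-Gamma(7.5, 36.02).
The mode of Inverse-Gamma(a, b) is b/(a+1) = 36.02/8.5 ≈ 4.2376.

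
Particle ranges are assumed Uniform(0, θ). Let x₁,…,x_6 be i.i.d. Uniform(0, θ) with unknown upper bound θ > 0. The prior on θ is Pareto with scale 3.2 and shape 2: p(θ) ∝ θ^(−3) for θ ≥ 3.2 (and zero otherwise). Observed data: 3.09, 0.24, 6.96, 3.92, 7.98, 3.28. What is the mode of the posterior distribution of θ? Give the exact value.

θ̂_MAP = 7.98

The Uniform(0, θ) likelihood is θ^(−n) for θ ≥ max(xᵢ), zero otherwise. Here max(xᵢ) = 7.98.
Posterior ∝ θ^(−3) · θ^(−6) = θ^(−9) on θ ≥ max(3.2, 7.98) = 7.98.
This density is strictly decreasing in θ, so the posterior mode lies at the lower boundary of the support.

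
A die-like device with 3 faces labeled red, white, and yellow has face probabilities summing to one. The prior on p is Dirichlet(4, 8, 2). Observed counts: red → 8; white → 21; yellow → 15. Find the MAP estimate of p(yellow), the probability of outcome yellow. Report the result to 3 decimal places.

The posterior is Dirichlet(αᵢ + nᵢ) = Dirichlet(12, 29, 17).
For a Dirichlet(a₁,…,a_K) with all aᵢ > 1, the mode has j-th component (aⱼ − 1)/(Σaᵢ − K).
Here Σaᵢ = 58 and K = 3, so p(yellow) = (17 − 1)/(58 − 3) = 16/55 ≈ 0.291.

MAP estimate of p(yellow) = 0.291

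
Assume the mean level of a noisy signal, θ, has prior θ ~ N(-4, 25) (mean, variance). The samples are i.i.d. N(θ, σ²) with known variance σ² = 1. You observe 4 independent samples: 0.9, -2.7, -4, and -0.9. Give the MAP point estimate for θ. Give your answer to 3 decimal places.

θ̂_MAP = -1.698

n = 4; x̄ = (0.9 + (-2.7) + (-4) + (-0.9))/4 = -6.7/4 = -1.675.
For a Normal prior and Normal likelihood with known variance, the posterior is Normal; its mode equals its mean, the precision-weighted average.
Prior precision 1/σ₀² = 1/25 = 0.04; data precision n/σ² = 4/1 = 4.
θ̂ = (0.04·(-4) + 4·(-1.675)) / (0.04 + 4) = (-6.86)/4.04 = -343/202 ≈ -1.698.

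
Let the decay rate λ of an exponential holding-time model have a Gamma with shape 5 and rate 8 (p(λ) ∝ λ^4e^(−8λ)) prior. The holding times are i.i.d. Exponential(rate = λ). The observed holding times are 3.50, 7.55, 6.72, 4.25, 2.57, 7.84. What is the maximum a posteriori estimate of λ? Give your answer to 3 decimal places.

The Exponential(rate=λ) likelihood is ∝ λ^n e^(−λΣtᵢ). Here n = 6 and Σtᵢ = 3.50 + 7.55 + 6.72 + 4.25 + 2.57 + 7.84 = 32.43.
Posterior ∝ λ^4e^(−8λ) · λ^6e^(−32.43λ) = λ^10e^(−40.43λ), i.e. Gamma(11, 40.43).
Mode = (a−1)/b = 10/40.43 ≈ 0.247.

λ̂_MAP = 0.247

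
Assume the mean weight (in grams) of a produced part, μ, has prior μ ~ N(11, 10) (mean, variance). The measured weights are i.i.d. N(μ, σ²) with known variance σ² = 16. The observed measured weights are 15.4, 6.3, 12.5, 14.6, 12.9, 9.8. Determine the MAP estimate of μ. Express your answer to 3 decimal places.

n = 6; x̄ = (15.4 + 6.3 + 12.5 + 14.6 + 12.9 + 9.8)/6 = 71.5/6 = 143/12 ≈ 11.9167.
For a Normal prior and Normal likelihood with known variance, the posterior is Normal; its mode equals its mean, the precision-weighted average.
Prior precision 1/σ₀² = 1/10 = 0.1; data precision n/σ² = 6/16 = 0.375.
μ̂ = (0.1·11 + 0.375·(143/12)) / (0.1 + 0.375) = 5.56875/0.475 = 891/76 ≈ 11.724.

μ̂_MAP = 11.724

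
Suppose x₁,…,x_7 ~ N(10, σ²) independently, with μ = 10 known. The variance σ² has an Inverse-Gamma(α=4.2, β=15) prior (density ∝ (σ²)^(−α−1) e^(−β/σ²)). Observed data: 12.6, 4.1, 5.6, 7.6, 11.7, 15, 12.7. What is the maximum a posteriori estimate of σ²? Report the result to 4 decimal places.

σ̂²_MAP = 7.5787

Sum of squared deviations about the known mean: SS = (12.6−10)² + (4.1−10)² + (5.6−10)² + (7.6−10)² + (11.7−10)² + (15−10)² + (12.7−10)² = 101.87.
The Normal likelihood contributes (σ²)^(−n/2) exp(−SS/(2σ²)), so the posterior is Inverse-Gamma(α + n/2, β + SS/2) = Inverse-Gamma(7.7, 65.935).
The mode of Inverse-Gamma(a, b) is b/(a+1) = 65.935/8.7 ≈ 7.5787.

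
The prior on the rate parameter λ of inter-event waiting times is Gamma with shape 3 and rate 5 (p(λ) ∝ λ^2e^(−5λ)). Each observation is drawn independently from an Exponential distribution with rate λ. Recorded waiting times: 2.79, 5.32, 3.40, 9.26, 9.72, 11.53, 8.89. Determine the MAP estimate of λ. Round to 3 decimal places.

The Exponential(rate=λ) likelihood is ∝ λ^n e^(−λΣtᵢ). Here n = 7 and Σtᵢ = 2.79 + 5.32 + 3.40 + 9.26 + 9.72 + 11.53 + 8.89 = 50.91.
Posterior ∝ λ^2e^(−5λ) · λ^7e^(−50.91λ) = λ^9e^(−55.91λ), i.e. Gamma(10, 55.91).
Mode = (a−1)/b = 9/55.91 ≈ 0.161.

λ̂_MAP = 0.161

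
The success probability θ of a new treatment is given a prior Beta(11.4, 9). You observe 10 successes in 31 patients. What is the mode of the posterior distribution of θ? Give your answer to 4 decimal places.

Prior: Beta(11.4, 9).
Data: 10 successes in 31 trials. The binomial likelihood contributes θ^10(1−θ)^21, so the posterior is Beta(11.4+10, 9+21) = Beta(21.4, 30).
For Beta(a, b) with a, b > 1 the mode is (a−1)/(a+b−2) = 20.4/49.4 ≈ 0.4130.

θ̂_MAP = 0.4130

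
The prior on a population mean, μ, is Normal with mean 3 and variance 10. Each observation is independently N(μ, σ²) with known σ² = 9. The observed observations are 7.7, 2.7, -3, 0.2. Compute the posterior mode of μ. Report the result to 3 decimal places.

μ̂_MAP = 2.102

n = 4; x̄ = (7.7 + 2.7 + (-3) + 0.2)/4 = 7.6/4 = 1.9.
For a Normal prior and Normal likelihood with known variance, the posterior is Normal; its mode equals its mean, the precision-weighted average.
Prior precision 1/σ₀² = 1/10 = 0.1; data precision n/σ² = 4/9.
μ̂ = (0.1·3 + (4/9)·1.9) / (0.1 + 4/9) = (103/90)/(49/90) = 103/49 ≈ 2.102.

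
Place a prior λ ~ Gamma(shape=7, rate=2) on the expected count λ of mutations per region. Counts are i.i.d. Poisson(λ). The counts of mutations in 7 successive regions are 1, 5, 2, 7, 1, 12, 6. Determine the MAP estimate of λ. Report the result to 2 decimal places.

λ̂_MAP = 4.44

Σxᵢ = 1+5+2+7+1+12+6 = 34, with n = 7.
Posterior ∝ λ^6e^(−2λ) · λ^34e^(−7λ) = λ^40e^(−9λ), i.e. Gamma(shape=41, rate=9).
The mode of a Gamma(a, b) with a ≥ 1 (shape–rate) is (a−1)/b = 40/9 ≈ 4.44.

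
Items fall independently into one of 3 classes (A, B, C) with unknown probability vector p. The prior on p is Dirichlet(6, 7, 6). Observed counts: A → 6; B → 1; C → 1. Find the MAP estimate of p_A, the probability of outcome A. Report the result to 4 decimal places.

MAP estimate of p_A = 0.4583

The posterior is Dirichlet(αᵢ + nᵢ) = Dirichlet(12, 8, 7).
For a Dirichlet(a₁,…,a_K) with all aᵢ > 1, the mode has j-th component (aⱼ − 1)/(Σaᵢ − K).
Here Σaᵢ = 27 and K = 3, so p_A = (12 − 1)/(27 − 3) = 11/24 ≈ 0.4583.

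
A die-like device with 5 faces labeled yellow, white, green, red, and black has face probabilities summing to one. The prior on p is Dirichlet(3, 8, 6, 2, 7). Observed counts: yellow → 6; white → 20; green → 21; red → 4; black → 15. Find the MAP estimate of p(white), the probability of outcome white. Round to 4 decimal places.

The posterior is Dirichlet(αᵢ + nᵢ) = Dirichlet(9, 28, 27, 6, 22).
For a Dirichlet(a₁,…,a_K) with all aᵢ > 1, the mode has j-th component (aⱼ − 1)/(Σaᵢ − K).
Here Σaᵢ = 92 and K = 5, so p(white) = (28 − 1)/(92 − 5) = 27/87 ≈ 0.3103.

MAP estimate of p(white) = 0.3103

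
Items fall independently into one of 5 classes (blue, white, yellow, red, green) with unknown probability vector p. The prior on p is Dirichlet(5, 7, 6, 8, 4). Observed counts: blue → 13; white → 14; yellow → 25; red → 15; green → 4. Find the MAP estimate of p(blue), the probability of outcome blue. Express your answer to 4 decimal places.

The posterior is Dirichlet(αᵢ + nᵢ) = Dirichlet(18, 21, 31, 23, 8).
For a Dirichlet(a₁,…,a_K) with all aᵢ > 1, the mode has j-th component (aⱼ − 1)/(Σaᵢ − K).
Here Σaᵢ = 101 and K = 5, so p(blue) = (18 − 1)/(101 − 5) = 17/96 ≈ 0.1771.

MAP estimate of p(blue) = 0.1771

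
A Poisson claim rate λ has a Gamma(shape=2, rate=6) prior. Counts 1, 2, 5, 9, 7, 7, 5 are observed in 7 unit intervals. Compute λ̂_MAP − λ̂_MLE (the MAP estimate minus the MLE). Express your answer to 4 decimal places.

Σxᵢ = 36. Posterior is Gamma(38, 13); MAP = (38−1)/13 = 37/13 ≈ 2.84615.
MLE = x̄ = 36/7 ≈ 5.14286.
Difference = 37/13 − 36/7 = -209/91 ≈ -2.2967.

MAP − MLE = -2.2967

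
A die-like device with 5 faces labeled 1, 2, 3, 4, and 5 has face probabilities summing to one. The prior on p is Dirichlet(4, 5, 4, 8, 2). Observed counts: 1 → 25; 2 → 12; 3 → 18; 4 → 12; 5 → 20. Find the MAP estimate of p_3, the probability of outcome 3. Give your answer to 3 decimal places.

MAP estimate: 0.200

The posterior is Dirichlet(αᵢ + nᵢ) = Dirichlet(29, 17, 22, 20, 22).
For a Dirichlet(a₁,…,a_K) with all aᵢ > 1, the mode has j-th component (aⱼ − 1)/(Σaᵢ − K).
Here Σaᵢ = 110 and K = 5, so p_3 = (22 − 1)/(110 − 5) = 21/105 ≈ 0.200.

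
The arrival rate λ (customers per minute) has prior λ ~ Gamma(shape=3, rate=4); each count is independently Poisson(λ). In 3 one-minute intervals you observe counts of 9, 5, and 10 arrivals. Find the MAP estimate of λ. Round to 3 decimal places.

Σxᵢ = 9+5+10 = 24, with n = 3.
Posterior ∝ λ^2e^(−4λ) · λ^24e^(−3λ) = λ^26e^(−7λ), i.e. Gamma(shape=27, rate=7).
The mode of a Gamma(a, b) with a ≥ 1 (shape–rate) is (a−1)/b = 26/7 ≈ 3.714.

λ̂_MAP = 3.714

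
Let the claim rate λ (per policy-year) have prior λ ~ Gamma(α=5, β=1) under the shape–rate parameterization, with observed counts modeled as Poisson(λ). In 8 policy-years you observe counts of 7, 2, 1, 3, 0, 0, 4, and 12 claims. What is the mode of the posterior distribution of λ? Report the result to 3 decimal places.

Σxᵢ = 7+2+1+3+0+0+4+12 = 29, with n = 8.
Posterior ∝ λ^4e^(−1λ) · λ^29e^(−8λ) = λ^33e^(−9λ), i.e. Gamma(shape=34, rate=9).
The mode of a Gamma(a, b) with a ≥ 1 (shape–rate) is (a−1)/b = 33/9 ≈ 3.667.

λ̂_MAP = 3.667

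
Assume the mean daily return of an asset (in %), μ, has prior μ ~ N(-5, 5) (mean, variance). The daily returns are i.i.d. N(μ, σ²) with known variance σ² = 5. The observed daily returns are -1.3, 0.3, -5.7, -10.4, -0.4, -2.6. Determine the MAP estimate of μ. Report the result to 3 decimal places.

μ̂_MAP = -3.586

n = 6; x̄ = ((-1.3) + 0.3 + (-5.7) + (-10.4) + (-0.4) + (-2.6))/6 = -20.1/6 = -3.35.
For a Normal prior and Normal likelihood with known variance, the posterior is Normal; its mode equals its mean, the precision-weighted average.
Prior precision 1/σ₀² = 1/5 = 0.2; data precision n/σ² = 6/5 = 1.2.
μ̂ = (0.2·(-5) + 1.2·(-3.35)) / (0.2 + 1.2) = (-5.02)/1.4 = -251/70 ≈ -3.586.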